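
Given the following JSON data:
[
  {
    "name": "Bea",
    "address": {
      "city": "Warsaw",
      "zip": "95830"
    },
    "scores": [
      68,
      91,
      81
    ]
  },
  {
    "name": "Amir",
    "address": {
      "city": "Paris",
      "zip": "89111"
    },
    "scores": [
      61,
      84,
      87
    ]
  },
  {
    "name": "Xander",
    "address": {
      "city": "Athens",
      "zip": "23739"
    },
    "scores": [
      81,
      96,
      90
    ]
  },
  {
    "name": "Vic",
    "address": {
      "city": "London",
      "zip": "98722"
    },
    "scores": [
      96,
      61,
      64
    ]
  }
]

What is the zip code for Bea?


Path: records[0].address.zip
Value: 95830

ANSWER: 95830


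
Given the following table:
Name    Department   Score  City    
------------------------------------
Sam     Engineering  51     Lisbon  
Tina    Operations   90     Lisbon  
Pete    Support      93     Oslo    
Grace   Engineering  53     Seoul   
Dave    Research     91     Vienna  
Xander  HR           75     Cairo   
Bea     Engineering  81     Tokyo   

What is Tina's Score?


Row 2: Tina
Score = 90

ANSWER: 90


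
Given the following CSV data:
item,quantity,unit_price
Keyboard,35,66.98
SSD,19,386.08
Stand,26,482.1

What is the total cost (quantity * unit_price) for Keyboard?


Row: Keyboard
quantity = 35
unit_price = 66.98
total = 35 * 66.98 = 2344.3

ANSWER: 2344.3


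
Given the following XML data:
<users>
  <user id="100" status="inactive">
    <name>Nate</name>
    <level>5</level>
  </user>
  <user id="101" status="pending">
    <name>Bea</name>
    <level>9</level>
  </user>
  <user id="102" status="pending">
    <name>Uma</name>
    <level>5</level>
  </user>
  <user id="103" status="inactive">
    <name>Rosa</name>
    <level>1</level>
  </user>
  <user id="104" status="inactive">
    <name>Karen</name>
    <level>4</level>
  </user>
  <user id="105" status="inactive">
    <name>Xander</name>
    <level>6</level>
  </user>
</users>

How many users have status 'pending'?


Counting users with status='pending':
  Bea (id=101) -> MATCH
  Uma (id=102) -> MATCH
Count: 2

ANSWER: 2


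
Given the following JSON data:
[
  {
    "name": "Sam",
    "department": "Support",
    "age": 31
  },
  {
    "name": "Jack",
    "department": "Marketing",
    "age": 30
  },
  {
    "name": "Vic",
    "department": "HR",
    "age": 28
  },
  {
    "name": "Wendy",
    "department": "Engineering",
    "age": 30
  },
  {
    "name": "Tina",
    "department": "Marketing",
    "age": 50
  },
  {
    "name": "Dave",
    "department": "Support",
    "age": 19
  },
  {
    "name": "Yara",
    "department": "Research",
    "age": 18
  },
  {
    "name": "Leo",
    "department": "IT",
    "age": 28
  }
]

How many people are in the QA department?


Scanning records for department = QA
  No matches found
Count: 0

ANSWER: 0


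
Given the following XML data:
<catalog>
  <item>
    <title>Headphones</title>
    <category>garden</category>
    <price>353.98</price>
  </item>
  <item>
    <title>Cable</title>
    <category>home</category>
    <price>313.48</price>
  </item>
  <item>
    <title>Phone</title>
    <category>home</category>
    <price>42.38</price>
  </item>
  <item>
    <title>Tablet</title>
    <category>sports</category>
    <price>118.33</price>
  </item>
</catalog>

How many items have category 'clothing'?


Scanning <item> elements for <category>clothing</category>:
Count: 0

ANSWER: 0


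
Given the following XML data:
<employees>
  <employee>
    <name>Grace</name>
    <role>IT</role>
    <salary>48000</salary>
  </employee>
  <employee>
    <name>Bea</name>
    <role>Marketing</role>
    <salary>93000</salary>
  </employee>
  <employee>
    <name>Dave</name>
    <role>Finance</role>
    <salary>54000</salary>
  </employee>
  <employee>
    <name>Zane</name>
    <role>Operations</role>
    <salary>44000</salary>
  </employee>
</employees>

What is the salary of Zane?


Searching for <employee> with <name>Zane</name>
Found at position 4
<salary>44000</salary>

ANSWER: 44000


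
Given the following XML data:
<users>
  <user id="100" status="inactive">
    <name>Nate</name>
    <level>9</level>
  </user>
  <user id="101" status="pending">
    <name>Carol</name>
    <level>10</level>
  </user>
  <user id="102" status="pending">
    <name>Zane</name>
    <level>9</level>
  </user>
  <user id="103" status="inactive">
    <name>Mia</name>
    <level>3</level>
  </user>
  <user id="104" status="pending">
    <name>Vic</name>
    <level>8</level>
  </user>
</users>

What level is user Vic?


Finding user: Vic
<level>8</level>

ANSWER: 8


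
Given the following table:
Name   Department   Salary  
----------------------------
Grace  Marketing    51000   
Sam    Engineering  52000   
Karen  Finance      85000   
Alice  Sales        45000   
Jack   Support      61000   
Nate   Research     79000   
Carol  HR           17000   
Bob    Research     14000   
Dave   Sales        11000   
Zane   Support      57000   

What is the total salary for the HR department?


HR department members:
  Carol: 17000
Total = 17000 = 17000

ANSWER: 17000


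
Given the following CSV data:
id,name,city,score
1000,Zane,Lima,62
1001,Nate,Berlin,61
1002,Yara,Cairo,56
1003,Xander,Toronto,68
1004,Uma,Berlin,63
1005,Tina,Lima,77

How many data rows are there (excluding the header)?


Counting rows (excluding header):
Header: id,name,city,score
Data rows: 6

ANSWER: 6


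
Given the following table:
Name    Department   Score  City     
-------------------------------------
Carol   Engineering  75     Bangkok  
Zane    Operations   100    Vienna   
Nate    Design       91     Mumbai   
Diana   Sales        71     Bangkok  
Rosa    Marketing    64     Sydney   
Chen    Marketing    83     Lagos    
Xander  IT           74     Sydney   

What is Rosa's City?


Row 5: Rosa
City = Sydney

ANSWER: Sydney


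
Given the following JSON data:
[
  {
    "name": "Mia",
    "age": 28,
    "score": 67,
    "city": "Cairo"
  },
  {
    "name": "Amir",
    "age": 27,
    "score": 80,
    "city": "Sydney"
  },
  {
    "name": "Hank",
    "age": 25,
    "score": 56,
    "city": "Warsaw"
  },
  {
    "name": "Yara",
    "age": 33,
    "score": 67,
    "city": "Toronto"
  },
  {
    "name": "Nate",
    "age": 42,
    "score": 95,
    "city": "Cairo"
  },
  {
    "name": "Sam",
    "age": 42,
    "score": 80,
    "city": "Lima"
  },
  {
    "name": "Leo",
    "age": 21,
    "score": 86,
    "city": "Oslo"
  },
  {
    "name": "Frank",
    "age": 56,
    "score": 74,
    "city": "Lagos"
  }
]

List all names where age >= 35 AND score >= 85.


Checking both conditions:
  Mia (age=28, score=67) -> no
  Amir (age=27, score=80) -> no
  Hank (age=25, score=56) -> no
  Yara (age=33, score=67) -> no
  Nate (age=42, score=95) -> YES
  Sam (age=42, score=80) -> no
  Leo (age=21, score=86) -> no
  Frank (age=56, score=74) -> no


ANSWER: Nate


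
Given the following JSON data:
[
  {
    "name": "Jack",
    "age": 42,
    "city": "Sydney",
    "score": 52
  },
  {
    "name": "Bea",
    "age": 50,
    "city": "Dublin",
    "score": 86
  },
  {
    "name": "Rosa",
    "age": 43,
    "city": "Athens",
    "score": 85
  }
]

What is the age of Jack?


Looking up record where name = Jack
Record index: 0
Field 'age' = 42

ANSWER: 42


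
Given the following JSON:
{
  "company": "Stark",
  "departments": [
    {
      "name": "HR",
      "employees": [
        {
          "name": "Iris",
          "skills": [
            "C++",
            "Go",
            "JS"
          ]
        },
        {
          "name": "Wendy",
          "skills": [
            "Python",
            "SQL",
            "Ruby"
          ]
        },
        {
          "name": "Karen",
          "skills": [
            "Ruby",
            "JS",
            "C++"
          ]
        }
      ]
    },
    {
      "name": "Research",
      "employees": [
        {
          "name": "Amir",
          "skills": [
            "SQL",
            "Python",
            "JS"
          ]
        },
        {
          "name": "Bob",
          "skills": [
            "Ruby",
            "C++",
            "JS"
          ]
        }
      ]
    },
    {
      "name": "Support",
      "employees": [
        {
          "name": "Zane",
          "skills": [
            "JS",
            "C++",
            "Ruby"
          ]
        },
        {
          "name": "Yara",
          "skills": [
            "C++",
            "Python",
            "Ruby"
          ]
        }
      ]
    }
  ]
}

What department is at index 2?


Path: departments[2].name
Value: Support

ANSWER: Support


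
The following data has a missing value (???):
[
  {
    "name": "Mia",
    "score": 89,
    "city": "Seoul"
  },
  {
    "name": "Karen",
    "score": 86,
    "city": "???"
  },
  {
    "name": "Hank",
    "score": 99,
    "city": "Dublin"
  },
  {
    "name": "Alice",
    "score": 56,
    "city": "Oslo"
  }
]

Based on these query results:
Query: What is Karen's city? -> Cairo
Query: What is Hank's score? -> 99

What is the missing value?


The missing value is Karen's city
From query: Karen's city = Cairo

ANSWER: Cairo


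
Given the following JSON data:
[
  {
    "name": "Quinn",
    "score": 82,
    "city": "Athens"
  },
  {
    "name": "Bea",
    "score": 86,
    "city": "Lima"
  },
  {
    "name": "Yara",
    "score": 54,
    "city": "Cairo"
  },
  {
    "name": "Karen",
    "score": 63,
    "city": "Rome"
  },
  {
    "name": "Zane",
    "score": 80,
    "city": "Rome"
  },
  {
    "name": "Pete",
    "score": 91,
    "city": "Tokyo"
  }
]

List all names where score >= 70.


Filtering records where score >= 70:
  Quinn (score=82) -> YES
  Bea (score=86) -> YES
  Yara (score=54) -> no
  Karen (score=63) -> no
  Zane (score=80) -> YES
  Pete (score=91) -> YES


ANSWER: Quinn, Bea, Zane, Pete


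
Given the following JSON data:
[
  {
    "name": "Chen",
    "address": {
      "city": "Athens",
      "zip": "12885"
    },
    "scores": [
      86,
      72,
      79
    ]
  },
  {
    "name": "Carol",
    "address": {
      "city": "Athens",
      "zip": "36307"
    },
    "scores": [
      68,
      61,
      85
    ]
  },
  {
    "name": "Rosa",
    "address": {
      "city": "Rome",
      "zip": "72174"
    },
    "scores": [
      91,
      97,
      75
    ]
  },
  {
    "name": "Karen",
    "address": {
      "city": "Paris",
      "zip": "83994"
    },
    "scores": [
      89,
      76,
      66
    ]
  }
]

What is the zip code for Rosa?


Path: records[2].address.zip
Value: 72174

ANSWER: 72174


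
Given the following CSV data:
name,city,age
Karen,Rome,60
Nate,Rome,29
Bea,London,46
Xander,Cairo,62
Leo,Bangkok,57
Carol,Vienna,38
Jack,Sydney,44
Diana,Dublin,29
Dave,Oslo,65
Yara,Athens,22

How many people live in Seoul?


Scanning city column for 'Seoul':
Total matches: 0

ANSWER: 0


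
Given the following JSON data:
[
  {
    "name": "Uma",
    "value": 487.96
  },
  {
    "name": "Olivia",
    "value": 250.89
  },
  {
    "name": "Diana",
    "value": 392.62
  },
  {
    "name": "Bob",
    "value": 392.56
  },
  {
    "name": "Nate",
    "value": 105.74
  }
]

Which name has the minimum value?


Comparing values:
  Uma: 487.96
  Olivia: 250.89
  Diana: 392.62
  Bob: 392.56
  Nate: 105.74
Minimum: Nate (105.74)

ANSWER: Nate


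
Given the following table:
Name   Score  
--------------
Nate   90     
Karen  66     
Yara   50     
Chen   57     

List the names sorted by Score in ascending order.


Sorting by Score (ascending):
  Yara: 50
  Chen: 57
  Karen: 66
  Nate: 90


ANSWER: Yara, Chen, Karen, Nate


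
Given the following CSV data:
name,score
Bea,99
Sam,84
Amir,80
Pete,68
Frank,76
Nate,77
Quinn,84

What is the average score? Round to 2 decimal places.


Scores: 99, 84, 80, 68, 76, 77, 84
Sum = 568
Count = 7
Average = 568 / 7 = 81.14

ANSWER: 81.14


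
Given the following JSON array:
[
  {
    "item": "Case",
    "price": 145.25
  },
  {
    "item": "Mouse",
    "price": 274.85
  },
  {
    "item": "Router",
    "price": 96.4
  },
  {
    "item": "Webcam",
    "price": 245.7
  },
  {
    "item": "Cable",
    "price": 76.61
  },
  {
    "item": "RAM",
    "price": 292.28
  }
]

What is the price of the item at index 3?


Array index 3 -> Webcam
price = 245.7

ANSWER: 245.7


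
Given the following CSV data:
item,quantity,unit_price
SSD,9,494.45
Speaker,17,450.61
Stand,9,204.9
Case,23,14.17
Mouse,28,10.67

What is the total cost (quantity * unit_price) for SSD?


Row: SSD
quantity = 9
unit_price = 494.45
total = 9 * 494.45 = 4450.05

ANSWER: 4450.05


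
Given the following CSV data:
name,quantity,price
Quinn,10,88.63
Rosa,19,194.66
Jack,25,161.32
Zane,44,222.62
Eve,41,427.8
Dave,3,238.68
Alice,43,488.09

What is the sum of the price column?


Values in 'price' column:
  Row 1: 88.63
  Row 2: 194.66
  Row 3: 161.32
  Row 4: 222.62
  Row 5: 427.8
  Row 6: 238.68
  Row 7: 488.09
Sum = 88.63 + 194.66 + 161.32 + 222.62 + 427.8 + 238.68 + 488.09 = 1821.8

ANSWER: 1821.8


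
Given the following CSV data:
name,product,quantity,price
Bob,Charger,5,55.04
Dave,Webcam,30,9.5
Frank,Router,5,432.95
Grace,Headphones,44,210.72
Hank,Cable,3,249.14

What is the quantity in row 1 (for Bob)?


Row 1: Bob
Column 'quantity' = 5

ANSWER: 5


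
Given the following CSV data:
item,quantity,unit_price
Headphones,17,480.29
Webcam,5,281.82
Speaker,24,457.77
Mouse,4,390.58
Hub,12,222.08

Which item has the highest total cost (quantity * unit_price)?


Computing row totals:
  Headphones: 8164.93
  Webcam: 1409.1
  Speaker: 10986.48
  Mouse: 1562.32
  Hub: 2664.96
Maximum: Speaker (10986.48)

ANSWER: Speaker


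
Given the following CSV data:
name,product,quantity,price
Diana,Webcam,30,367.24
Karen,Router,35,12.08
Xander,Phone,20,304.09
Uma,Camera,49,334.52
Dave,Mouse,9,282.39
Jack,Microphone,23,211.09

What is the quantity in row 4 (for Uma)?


Row 4: Uma
Column 'quantity' = 49

ANSWER: 49


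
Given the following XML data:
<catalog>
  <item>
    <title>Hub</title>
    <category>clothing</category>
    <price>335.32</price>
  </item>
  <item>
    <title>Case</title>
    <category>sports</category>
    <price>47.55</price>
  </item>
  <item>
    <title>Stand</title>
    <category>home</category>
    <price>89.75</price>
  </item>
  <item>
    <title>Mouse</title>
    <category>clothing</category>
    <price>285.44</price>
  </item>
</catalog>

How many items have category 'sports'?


Scanning <item> elements for <category>sports</category>:
  Item 2: Case -> MATCH
Count: 1

ANSWER: 1


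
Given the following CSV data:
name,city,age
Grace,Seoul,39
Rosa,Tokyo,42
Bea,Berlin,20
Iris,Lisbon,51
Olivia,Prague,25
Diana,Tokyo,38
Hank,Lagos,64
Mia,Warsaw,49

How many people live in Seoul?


Scanning city column for 'Seoul':
  Row 1: Grace -> MATCH
Total matches: 1

ANSWER: 1


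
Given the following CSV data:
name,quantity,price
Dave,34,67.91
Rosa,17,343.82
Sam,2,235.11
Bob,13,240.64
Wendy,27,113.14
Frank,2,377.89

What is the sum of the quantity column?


Values in 'quantity' column:
  Row 1: 34
  Row 2: 17
  Row 3: 2
  Row 4: 13
  Row 5: 27
  Row 6: 2
Sum = 34 + 17 + 2 + 13 + 27 + 2 = 95

ANSWER: 95


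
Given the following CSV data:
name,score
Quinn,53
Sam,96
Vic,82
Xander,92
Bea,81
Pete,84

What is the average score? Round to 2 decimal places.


Scores: 53, 96, 82, 92, 81, 84
Sum = 488
Count = 6
Average = 488 / 6 = 81.33

ANSWER: 81.33


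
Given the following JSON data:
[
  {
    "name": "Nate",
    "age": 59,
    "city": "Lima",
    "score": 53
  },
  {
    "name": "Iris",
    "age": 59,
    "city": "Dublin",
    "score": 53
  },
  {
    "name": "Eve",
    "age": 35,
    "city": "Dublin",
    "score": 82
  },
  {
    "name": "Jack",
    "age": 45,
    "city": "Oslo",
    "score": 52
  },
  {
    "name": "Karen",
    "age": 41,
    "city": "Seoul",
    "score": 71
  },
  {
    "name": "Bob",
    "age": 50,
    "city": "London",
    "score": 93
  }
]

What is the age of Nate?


Looking up record where name = Nate
Record index: 0
Field 'age' = 59

ANSWER: 59


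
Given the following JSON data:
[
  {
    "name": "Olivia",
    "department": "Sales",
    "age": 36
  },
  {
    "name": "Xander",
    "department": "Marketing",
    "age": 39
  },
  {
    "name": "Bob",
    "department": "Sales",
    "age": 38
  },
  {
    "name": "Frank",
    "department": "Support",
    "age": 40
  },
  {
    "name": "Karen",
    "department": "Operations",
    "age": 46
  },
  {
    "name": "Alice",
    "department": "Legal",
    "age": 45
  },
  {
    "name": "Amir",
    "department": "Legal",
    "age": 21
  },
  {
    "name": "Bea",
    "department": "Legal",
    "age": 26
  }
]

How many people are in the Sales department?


Scanning records for department = Sales
  Record 0: Olivia
  Record 2: Bob
Count: 2

ANSWER: 2


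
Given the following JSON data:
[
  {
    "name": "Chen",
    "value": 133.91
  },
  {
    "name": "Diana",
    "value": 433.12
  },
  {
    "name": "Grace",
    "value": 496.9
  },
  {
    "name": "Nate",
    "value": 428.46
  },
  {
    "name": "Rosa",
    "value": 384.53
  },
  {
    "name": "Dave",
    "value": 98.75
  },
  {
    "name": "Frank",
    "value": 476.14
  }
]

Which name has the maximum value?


Comparing values:
  Chen: 133.91
  Diana: 433.12
  Grace: 496.9
  Nate: 428.46
  Rosa: 384.53
  Dave: 98.75
  Frank: 476.14
Maximum: Grace (496.9)

ANSWER: Grace


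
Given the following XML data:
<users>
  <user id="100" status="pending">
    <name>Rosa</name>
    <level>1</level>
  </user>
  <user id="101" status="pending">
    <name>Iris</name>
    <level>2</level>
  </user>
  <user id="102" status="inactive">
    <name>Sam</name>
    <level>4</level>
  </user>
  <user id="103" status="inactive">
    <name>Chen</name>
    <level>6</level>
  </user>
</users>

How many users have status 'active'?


Counting users with status='active':
Count: 0

ANSWER: 0


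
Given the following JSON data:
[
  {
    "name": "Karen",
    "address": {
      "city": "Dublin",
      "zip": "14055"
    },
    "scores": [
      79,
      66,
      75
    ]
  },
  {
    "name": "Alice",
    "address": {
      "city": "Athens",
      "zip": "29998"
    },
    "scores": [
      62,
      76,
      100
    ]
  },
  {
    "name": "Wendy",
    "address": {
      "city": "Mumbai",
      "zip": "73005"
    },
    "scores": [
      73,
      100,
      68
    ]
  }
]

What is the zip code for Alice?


Path: records[1].address.zip
Value: 29998

ANSWER: 29998


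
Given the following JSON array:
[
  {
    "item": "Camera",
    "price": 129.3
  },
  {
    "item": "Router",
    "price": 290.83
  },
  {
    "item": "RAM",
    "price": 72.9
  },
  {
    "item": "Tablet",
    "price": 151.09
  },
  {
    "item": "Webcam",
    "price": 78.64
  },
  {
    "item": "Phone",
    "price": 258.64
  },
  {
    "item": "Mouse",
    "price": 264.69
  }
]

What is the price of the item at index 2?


Array index 2 -> RAM
price = 72.9

ANSWER: 72.9


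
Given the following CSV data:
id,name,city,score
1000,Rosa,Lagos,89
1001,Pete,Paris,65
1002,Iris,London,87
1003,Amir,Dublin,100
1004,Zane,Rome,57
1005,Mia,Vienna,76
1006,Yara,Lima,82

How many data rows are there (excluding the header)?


Counting rows (excluding header):
Header: id,name,city,score
Data rows: 7

ANSWER: 7


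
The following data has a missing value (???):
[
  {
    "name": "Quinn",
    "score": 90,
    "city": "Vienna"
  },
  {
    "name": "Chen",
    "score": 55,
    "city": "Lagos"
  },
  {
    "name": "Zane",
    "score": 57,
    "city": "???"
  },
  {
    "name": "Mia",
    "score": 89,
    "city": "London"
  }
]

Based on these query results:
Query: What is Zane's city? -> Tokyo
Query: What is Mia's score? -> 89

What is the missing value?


The missing value is Zane's city
From query: Zane's city = Tokyo

ANSWER: Tokyo


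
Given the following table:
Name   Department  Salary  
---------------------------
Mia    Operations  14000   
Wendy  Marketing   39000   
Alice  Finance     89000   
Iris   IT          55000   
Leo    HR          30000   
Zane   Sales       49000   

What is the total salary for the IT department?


IT department members:
  Iris: 55000
Total = 55000 = 55000

ANSWER: 55000


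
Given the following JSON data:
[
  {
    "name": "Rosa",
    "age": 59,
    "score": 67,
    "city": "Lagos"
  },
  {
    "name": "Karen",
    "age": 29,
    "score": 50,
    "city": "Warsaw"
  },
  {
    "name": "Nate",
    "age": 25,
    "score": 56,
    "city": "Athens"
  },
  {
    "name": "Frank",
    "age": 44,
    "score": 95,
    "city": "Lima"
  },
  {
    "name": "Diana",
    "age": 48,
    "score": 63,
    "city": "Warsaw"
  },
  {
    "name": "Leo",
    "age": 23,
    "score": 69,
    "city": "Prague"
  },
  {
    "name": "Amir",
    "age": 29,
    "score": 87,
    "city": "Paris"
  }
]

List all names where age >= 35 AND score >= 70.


Checking both conditions:
  Rosa (age=59, score=67) -> no
  Karen (age=29, score=50) -> no
  Nate (age=25, score=56) -> no
  Frank (age=44, score=95) -> YES
  Diana (age=48, score=63) -> no
  Leo (age=23, score=69) -> no
  Amir (age=29, score=87) -> no


ANSWER: Frank


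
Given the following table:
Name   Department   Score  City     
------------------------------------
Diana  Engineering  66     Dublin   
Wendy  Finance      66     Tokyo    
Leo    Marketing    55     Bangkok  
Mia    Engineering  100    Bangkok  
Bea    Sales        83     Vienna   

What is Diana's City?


Row 1: Diana
City = Dublin

ANSWER: Dublin


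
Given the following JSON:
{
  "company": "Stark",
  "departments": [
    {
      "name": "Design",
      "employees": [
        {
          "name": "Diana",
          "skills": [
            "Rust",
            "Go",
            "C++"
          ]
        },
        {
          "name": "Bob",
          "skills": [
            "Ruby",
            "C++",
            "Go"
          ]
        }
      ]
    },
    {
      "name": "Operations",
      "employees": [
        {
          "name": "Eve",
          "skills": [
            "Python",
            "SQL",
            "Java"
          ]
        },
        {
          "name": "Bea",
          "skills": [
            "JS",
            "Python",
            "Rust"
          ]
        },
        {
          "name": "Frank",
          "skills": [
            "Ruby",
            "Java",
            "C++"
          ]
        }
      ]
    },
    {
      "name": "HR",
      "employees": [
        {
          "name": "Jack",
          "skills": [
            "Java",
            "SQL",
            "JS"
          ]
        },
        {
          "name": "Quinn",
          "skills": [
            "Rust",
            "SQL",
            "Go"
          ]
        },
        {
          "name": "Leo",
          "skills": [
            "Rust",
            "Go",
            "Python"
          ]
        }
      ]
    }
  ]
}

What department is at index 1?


Path: departments[1].name
Value: Operations

ANSWER: Operations


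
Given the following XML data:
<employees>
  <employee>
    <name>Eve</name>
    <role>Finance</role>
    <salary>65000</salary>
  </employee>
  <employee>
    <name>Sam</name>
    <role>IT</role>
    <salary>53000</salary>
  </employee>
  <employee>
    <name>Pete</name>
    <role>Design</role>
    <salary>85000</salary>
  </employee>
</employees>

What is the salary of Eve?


Searching for <employee> with <name>Eve</name>
Found at position 1
<salary>65000</salary>

ANSWER: 65000


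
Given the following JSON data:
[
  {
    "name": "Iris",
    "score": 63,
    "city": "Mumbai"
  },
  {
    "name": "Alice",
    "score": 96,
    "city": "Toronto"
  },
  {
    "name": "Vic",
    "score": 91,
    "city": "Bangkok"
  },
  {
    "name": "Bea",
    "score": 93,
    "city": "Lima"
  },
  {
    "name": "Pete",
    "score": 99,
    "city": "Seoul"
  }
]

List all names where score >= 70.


Filtering records where score >= 70:
  Iris (score=63) -> no
  Alice (score=96) -> YES
  Vic (score=91) -> YES
  Bea (score=93) -> YES
  Pete (score=99) -> YES


ANSWER: Alice, Vic, Bea, Pete


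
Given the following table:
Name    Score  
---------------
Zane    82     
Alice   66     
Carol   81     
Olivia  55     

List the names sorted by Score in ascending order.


Sorting by Score (ascending):
  Olivia: 55
  Alice: 66
  Carol: 81
  Zane: 82


ANSWER: Olivia, Alice, Carol, Zane


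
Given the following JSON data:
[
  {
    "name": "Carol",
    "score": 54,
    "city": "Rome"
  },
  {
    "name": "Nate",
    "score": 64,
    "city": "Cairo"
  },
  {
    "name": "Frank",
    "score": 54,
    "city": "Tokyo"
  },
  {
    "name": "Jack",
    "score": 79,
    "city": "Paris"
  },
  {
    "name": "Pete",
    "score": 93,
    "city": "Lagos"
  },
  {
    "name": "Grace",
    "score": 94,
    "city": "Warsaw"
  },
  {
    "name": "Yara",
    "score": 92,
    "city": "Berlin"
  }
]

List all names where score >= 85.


Filtering records where score >= 85:
  Carol (score=54) -> no
  Nate (score=64) -> no
  Frank (score=54) -> no
  Jack (score=79) -> no
  Pete (score=93) -> YES
  Grace (score=94) -> YES
  Yara (score=92) -> YES


ANSWER: Pete, Grace, Yara


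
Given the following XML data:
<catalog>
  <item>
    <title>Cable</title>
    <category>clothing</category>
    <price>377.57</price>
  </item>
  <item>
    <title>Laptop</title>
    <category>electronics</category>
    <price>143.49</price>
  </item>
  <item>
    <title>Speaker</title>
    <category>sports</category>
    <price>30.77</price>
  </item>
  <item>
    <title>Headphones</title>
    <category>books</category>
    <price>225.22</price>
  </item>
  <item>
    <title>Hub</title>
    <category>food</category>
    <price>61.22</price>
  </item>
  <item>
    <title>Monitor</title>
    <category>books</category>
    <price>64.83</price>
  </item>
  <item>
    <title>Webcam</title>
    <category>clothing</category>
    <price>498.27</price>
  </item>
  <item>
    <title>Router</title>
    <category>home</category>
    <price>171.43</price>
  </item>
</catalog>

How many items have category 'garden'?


Scanning <item> elements for <category>garden</category>:
Count: 0

ANSWER: 0


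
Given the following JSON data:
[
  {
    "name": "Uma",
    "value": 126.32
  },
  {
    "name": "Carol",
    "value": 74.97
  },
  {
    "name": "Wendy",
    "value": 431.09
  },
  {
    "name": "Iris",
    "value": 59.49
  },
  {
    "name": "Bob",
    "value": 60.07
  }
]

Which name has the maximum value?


Comparing values:
  Uma: 126.32
  Carol: 74.97
  Wendy: 431.09
  Iris: 59.49
  Bob: 60.07
Maximum: Wendy (431.09)

ANSWER: Wendy


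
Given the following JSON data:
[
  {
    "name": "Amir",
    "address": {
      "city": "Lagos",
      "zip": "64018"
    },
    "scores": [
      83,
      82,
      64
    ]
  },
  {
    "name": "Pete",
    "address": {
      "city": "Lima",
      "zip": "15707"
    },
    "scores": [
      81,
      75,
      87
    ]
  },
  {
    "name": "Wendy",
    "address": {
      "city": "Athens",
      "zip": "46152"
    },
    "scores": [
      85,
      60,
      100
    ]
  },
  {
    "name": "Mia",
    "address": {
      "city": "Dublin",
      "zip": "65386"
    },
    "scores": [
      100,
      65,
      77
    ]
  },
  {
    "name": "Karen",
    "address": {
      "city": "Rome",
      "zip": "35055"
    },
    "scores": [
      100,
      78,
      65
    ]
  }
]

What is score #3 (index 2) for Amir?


Path: records[0].scores[2]
Value: 64

ANSWER: 64


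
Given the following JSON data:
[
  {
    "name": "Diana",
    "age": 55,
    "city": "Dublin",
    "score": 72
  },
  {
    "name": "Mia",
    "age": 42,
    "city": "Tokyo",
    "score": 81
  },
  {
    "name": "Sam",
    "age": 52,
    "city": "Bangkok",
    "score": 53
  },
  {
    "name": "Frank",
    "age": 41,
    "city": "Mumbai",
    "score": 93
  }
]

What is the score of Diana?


Looking up record where name = Diana
Record index: 0
Field 'score' = 72

ANSWER: 72


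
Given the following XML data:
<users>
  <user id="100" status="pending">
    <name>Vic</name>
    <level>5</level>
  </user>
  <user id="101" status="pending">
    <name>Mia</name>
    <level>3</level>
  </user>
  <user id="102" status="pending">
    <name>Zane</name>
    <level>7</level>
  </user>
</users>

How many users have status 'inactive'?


Counting users with status='inactive':
Count: 0

ANSWER: 0


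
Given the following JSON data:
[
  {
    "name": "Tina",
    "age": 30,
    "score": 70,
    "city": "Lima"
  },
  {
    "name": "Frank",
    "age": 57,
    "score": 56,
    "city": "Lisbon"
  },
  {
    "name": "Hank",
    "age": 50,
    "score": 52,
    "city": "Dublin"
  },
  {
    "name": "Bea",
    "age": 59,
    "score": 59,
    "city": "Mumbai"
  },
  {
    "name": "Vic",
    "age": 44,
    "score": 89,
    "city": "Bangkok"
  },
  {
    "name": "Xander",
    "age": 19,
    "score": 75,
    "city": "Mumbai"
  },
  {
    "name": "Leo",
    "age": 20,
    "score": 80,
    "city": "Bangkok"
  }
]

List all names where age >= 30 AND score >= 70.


Checking both conditions:
  Tina (age=30, score=70) -> YES
  Frank (age=57, score=56) -> no
  Hank (age=50, score=52) -> no
  Bea (age=59, score=59) -> no
  Vic (age=44, score=89) -> YES
  Xander (age=19, score=75) -> no
  Leo (age=20, score=80) -> no


ANSWER: Tina, Vic


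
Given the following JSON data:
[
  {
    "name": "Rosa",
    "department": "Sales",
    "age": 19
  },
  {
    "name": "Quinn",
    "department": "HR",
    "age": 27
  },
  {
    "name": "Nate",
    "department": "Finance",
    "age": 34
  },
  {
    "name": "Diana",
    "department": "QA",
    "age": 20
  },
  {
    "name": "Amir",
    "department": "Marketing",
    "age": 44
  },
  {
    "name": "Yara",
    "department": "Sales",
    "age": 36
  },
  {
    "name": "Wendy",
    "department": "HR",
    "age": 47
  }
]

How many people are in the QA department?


Scanning records for department = QA
  Record 3: Diana
Count: 1

ANSWER: 1


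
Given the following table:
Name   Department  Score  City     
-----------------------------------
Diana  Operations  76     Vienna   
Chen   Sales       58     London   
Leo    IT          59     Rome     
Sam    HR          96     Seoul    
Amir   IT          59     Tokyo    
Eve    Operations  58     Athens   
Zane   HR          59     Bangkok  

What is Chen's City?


Row 2: Chen
City = London

ANSWER: London


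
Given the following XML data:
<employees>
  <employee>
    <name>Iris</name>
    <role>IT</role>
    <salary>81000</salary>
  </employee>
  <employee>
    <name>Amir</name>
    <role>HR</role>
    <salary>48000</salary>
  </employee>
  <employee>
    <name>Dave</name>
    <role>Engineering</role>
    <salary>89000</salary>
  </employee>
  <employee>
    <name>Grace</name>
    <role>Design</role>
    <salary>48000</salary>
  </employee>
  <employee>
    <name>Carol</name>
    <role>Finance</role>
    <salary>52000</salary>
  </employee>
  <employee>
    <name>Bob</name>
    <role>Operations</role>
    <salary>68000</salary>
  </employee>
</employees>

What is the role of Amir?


Searching for <employee> with <name>Amir</name>
Found at position 2
<role>HR</role>

ANSWER: HR


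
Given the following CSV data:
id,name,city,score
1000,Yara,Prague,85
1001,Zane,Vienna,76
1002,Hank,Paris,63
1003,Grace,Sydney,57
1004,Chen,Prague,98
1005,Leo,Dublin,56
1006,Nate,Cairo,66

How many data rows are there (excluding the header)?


Counting rows (excluding header):
Header: id,name,city,score
Data rows: 7

ANSWER: 7


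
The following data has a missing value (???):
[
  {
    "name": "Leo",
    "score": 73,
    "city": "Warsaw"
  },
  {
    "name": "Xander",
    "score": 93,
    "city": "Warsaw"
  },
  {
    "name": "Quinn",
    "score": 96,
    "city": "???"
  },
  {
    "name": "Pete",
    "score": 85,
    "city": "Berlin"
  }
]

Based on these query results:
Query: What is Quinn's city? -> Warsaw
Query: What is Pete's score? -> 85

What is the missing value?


The missing value is Quinn's city
From query: Quinn's city = Warsaw

ANSWER: Warsaw


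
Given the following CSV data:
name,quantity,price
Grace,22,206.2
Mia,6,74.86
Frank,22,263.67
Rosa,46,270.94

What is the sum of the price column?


Values in 'price' column:
  Row 1: 206.2
  Row 2: 74.86
  Row 3: 263.67
  Row 4: 270.94
Sum = 206.2 + 74.86 + 263.67 + 270.94 = 815.67

ANSWER: 815.67


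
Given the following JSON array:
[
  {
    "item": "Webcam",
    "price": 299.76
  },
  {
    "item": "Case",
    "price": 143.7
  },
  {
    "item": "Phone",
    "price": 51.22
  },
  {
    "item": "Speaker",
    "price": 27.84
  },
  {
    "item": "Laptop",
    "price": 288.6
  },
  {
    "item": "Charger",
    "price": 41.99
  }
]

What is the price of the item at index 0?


Array index 0 -> Webcam
price = 299.76

ANSWER: 299.76


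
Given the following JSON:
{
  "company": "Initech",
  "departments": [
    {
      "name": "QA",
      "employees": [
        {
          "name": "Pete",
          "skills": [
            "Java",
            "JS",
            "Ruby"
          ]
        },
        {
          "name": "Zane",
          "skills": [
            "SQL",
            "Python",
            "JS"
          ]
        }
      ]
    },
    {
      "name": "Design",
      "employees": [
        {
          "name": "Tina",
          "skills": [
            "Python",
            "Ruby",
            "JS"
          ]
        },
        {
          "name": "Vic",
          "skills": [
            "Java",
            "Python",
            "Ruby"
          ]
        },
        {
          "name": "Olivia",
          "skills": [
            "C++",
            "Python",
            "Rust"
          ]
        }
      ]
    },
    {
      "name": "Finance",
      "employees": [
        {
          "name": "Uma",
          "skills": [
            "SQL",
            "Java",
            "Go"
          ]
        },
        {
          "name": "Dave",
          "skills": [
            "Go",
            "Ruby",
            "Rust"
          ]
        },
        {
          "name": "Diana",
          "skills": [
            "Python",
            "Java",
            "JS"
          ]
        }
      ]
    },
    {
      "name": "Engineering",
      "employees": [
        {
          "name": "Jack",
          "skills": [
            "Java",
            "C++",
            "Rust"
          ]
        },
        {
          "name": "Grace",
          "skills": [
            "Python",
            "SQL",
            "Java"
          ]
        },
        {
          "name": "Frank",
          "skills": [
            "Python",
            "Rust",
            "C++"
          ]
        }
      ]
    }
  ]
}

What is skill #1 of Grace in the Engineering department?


Path: departments[3].employees[1].skills[0]
Value: Python

ANSWER: Python


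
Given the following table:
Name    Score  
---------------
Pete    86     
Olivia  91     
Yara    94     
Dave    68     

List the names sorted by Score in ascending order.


Sorting by Score (ascending):
  Dave: 68
  Pete: 86
  Olivia: 91
  Yara: 94


ANSWER: Dave, Pete, Olivia, Yara


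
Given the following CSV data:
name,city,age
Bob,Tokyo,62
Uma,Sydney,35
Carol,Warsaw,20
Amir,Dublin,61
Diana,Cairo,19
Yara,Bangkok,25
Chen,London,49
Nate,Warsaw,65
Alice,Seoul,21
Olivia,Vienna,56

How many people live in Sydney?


Scanning city column for 'Sydney':
  Row 2: Uma -> MATCH
Total matches: 1

ANSWER: 1


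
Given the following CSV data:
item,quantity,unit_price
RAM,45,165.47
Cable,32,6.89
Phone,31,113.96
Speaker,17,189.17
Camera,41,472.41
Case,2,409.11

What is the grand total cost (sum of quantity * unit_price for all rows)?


Computing row totals:
  RAM: 45 * 165.47 = 7446.15
  Cable: 32 * 6.89 = 220.48
  Phone: 31 * 113.96 = 3532.76
  Speaker: 17 * 189.17 = 3215.89
  Camera: 41 * 472.41 = 19368.81
  Case: 2 * 409.11 = 818.22
Grand total = 7446.15 + 220.48 + 3532.76 + 3215.89 + 19368.81 + 818.22 = 34602.31

ANSWER: 34602.31


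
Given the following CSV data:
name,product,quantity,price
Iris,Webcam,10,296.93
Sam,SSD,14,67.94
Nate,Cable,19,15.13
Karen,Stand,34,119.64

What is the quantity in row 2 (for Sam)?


Row 2: Sam
Column 'quantity' = 14

ANSWER: 14


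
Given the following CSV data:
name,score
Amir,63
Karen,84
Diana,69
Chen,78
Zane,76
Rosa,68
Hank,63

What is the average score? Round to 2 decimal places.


Scores: 63, 84, 69, 78, 76, 68, 63
Sum = 501
Count = 7
Average = 501 / 7 = 71.57

ANSWER: 71.57


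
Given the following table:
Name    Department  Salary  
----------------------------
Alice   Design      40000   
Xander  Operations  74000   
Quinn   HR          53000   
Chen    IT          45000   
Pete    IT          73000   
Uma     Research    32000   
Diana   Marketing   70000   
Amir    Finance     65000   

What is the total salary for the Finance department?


Finance department members:
  Amir: 65000
Total = 65000 = 65000

ANSWER: 65000


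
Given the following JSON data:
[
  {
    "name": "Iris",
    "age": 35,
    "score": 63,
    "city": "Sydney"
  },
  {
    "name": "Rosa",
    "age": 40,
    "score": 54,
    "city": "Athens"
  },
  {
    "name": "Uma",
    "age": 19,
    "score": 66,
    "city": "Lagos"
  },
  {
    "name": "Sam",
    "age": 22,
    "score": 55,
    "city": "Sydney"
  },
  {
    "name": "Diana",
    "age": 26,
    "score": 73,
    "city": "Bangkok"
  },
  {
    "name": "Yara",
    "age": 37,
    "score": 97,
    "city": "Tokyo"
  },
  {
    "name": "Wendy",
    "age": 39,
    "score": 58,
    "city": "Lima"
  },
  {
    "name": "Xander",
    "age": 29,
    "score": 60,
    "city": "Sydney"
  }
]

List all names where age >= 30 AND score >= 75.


Checking both conditions:
  Iris (age=35, score=63) -> no
  Rosa (age=40, score=54) -> no
  Uma (age=19, score=66) -> no
  Sam (age=22, score=55) -> no
  Diana (age=26, score=73) -> no
  Yara (age=37, score=97) -> YES
  Wendy (age=39, score=58) -> no
  Xander (age=29, score=60) -> no


ANSWER: Yara


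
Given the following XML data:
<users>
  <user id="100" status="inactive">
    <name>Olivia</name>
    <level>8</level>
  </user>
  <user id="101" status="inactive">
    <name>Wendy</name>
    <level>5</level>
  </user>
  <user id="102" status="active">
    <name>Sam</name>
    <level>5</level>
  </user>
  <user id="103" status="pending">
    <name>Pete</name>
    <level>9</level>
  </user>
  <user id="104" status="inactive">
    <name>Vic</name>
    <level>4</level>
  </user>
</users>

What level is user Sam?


Finding user: Sam
<level>5</level>

ANSWER: 5


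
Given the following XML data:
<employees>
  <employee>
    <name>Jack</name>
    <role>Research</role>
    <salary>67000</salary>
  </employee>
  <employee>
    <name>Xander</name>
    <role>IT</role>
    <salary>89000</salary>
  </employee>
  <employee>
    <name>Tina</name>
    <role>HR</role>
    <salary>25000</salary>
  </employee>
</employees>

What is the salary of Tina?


Searching for <employee> with <name>Tina</name>
Found at position 3
<salary>25000</salary>

ANSWER: 25000


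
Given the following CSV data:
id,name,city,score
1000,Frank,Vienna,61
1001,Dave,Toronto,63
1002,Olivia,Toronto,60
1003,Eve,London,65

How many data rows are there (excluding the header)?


Counting rows (excluding header):
Header: id,name,city,score
Data rows: 4

ANSWER: 4


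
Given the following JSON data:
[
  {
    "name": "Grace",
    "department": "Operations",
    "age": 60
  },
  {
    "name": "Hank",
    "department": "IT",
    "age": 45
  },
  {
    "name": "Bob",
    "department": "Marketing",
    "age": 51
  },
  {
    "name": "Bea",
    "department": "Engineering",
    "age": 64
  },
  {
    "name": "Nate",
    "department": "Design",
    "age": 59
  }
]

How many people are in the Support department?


Scanning records for department = Support
  No matches found
Count: 0

ANSWER: 0


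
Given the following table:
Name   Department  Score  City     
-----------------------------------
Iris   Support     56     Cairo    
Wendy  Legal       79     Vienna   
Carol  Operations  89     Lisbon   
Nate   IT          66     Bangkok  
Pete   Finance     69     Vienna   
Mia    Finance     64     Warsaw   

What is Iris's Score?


Row 1: Iris
Score = 56

ANSWER: 56
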